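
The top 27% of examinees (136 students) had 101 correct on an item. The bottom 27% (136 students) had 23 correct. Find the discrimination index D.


p_upper = 101/136 = 0.7426
p_lower = 23/136 = 0.1691
D = 0.7426 - 0.1691 = 0.5735

0.5735


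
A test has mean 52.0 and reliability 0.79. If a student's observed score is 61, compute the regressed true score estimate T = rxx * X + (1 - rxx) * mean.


T_est = rxx * X + (1 - rxx) * mean
T_est = 0.79 * 61 + 0.21 * 52.0
T_est = 48.19 + 10.92
T_est = 59.11

59.11


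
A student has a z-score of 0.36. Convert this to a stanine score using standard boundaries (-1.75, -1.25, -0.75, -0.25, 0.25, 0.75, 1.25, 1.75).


Stanine boundaries: [-1.75, -1.25, -0.75, -0.25, 0.25, 0.75, 1.25, 1.75]
z = 0.36
Check each boundary:
  z >= -1.75 -> could be stanine 2
  z >= -1.25 -> could be stanine 3
  z >= -0.75 -> could be stanine 4
  z >= -0.25 -> could be stanine 5
  z >= 0.25 -> could be stanine 6
  z < 0.75
  z < 1.25
  z < 1.75
Highest qualifying boundary gives stanine = 6

6


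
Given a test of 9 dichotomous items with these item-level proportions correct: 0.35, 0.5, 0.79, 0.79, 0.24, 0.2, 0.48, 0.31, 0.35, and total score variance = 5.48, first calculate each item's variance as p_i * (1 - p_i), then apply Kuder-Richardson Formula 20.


For each item, compute p_i * q_i:
  Item 1: 0.35 * 0.65 = 0.2275
  Item 2: 0.5 * 0.5 = 0.25
  Item 3: 0.79 * 0.21 = 0.1659
  Item 4: 0.79 * 0.21 = 0.1659
  Item 5: 0.24 * 0.76 = 0.1824
  Item 6: 0.2 * 0.8 = 0.16
  Item 7: 0.48 * 0.52 = 0.2496
  Item 8: 0.31 * 0.69 = 0.2139
  Item 9: 0.35 * 0.65 = 0.2275
Sum(p_i * q_i) = 0.2275 + 0.25 + 0.1659 + 0.1659 + 0.1824 + 0.16 + 0.2496 + 0.2139 + 0.2275 = 1.8427
KR-20 = (k/(k-1)) * (1 - Sum(p_i*q_i) / Var_total)
= (9/8) * (1 - 1.8427/5.48)
= 1.125 * 0.6637
KR-20 = 0.7467

0.7467


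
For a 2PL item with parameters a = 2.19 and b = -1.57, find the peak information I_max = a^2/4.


For 2PL, max info at theta = b = -1.57
I_max = a^2 / 4 = 2.19^2 / 4
= 4.7961 / 4
I_max = 1.199

1.199


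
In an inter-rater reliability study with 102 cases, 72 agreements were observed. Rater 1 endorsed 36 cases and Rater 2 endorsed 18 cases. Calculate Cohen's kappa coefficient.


P_o = 72/102 = 0.705882
P_e = (36*18 + 66*84) / 10404 = 0.595156
kappa = (P_o - P_e) / (1 - P_e)
kappa = (0.705882 - 0.595156) / (1 - 0.595156)
kappa = 0.2735

0.2735


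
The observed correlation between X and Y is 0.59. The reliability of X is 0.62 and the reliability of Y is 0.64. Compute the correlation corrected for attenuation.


r_corrected = rxy / sqrt(rxx * ryy)
= 0.59 / sqrt(0.62 * 0.64)
= 0.59 / sqrt(0.3968)
= 0.59 / 0.629921
r_corrected = 0.9366

0.9366


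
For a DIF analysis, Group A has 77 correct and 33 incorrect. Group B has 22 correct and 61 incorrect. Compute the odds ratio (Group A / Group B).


Odds_A = 77/33 = 2.3333
Odds_B = 22/61 = 0.3607
OR = Odds_A / Odds_B = 2.3333 / 0.3607
Exactly, OR = (77 * 61) / (33 * 22) = 4697 / 726
OR = 6.4697

6.4697


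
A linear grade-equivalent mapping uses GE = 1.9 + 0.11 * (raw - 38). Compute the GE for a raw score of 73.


raw - median = 73 - 38 = 35
slope * diff = 0.11 * 35 = 3.85
GE = 1.9 + 3.85
GE = 5.75

5.75


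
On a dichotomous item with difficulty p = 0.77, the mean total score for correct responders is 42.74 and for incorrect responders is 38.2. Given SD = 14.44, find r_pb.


q = 1 - p = 0.23
rpb = ((M1 - M0) / SD) * sqrt(p * q)
rpb = ((42.74 - 38.2) / 14.44) * sqrt(0.77 * 0.23)
rpb = 0.1323

0.1323


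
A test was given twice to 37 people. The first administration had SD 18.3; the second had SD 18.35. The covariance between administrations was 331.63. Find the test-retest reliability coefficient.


r = cov(X,Y) / (SD_X * SD_Y)
r = 331.63 / (18.3 * 18.35)
r = 331.63 / 335.805
r = 0.9876

0.9876


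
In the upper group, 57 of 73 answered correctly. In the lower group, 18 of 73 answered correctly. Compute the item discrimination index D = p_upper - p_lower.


p_upper = 57/73 = 0.7808
p_lower = 18/73 = 0.2466
D = 0.7808 - 0.2466 = 0.5342

0.5342


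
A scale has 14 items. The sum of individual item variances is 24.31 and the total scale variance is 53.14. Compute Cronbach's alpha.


alpha = (k/(k-1)) * (1 - sum(si^2)/s_total^2)
= (14/13) * (1 - 24.31/53.14)
alpha = 0.5843

0.5843


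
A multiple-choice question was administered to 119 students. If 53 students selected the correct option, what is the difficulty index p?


Item difficulty p = number correct / total examinees
p = 53 / 119
p = 0.4454

0.4454


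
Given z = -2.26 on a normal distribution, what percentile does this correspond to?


CDF(z) = 0.5 * (1 + erf(z/sqrt(2)))
erf(-1.5981) = -0.9762
CDF = 0.0119
Percentile rank = 0.0119 * 100 = 1.19

1.19


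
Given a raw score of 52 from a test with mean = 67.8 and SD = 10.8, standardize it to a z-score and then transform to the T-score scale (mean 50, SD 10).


z = (X - mean) / SD = (52 - 67.8) / 10.8
z = -15.8 / 10.8
z = -1.463
T-score = T = 50 + 10z
Carry z at full precision (z = -15.8 / 10.8) into the conversion:
T-score = 50 + 10 * (-15.8 / 10.8) = 50 + -158 / 10.8
T-score = 50 + -14.6296
T-score = 35.3704

35.3704


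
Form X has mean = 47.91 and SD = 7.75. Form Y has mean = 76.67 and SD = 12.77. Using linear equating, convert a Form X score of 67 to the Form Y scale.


slope = SD_Y / SD_X = 12.77 / 7.75 ~ 1.6477
intercept = mean_Y - slope * mean_X = 76.67 - (12.77 / 7.75) * 47.91 ~ -2.2733
Y = slope * X + intercept. To avoid rounding drift from the rounded slope/intercept, evaluate the equivalent form Y = mean_Y + SD_Y * (X - mean_X) / SD_X at full precision:
Y = 76.67 + 12.77 * (67 - 47.91) / 7.75
Y = 76.67 + 12.77 * 19.09 / 7.75
Y = 76.67 + 243.7793 / 7.75
Y = 76.67 + 31.4554
Y = 108.1254

108.1254


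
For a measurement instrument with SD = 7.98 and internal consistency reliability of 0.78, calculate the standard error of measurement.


SEM = SD * sqrt(1 - rxx)
SEM = 7.98 * sqrt(1 - 0.78)
SEM = 7.98 * sqrt(0.22) = 7.98 * 0.469042
SEM = 3.743

3.743


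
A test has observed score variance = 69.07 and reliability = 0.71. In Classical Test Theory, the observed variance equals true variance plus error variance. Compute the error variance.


var_true = rxx * var_obs = 0.71 * 69.07 = 49.0397
var_error = var_obs - var_true
var_error = 69.07 - 49.0397
var_error = 20.0303

20.0303


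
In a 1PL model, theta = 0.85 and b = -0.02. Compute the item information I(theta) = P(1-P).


P = 1/(1+exp(-(0.85--0.02))) = 0.7047
I = P*(1-P) = 0.7047 * 0.2953
I = 0.2081

0.2081


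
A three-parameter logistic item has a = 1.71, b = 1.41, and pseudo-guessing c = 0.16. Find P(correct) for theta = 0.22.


logit = 1.71*(0.22 - 1.41) = -2.0349
P* = 1/(1 + exp(--2.0349)) = 0.1156
P = 0.16 + (1 - 0.16) * 0.1156
P = 0.2571

0.2571


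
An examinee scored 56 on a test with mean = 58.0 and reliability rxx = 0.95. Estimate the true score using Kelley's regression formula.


T_est = rxx * X + (1 - rxx) * mean
T_est = 0.95 * 56 + 0.05 * 58.0
T_est = 53.2 + 2.9
T_est = 56.1

56.1


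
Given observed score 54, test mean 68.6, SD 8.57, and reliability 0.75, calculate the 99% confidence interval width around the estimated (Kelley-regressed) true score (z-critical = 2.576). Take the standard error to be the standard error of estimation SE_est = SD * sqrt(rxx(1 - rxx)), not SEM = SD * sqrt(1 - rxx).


True score estimate = 0.75*54 + 0.25*68.6 = 57.65
SE_est = SD * sqrt(rxx * (1 - rxx)) = 8.57 * sqrt(0.75 * 0.25) = 8.57 * sqrt(0.1875) = 3.710919
CI = T_est +/- z * SE_est, so width = 2 * z * SE_est = 2 * 2.576 * 3.710919
Width = 19.1187

19.1187


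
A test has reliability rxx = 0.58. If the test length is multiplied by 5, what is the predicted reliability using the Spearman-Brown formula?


r_new = (n * rxx) / (1 + (n-1) * rxx)
r_new = (5 * 0.58) / (1 + 4 * 0.58)
r_new = 2.9 / 3.32
r_new = 0.8735

0.8735


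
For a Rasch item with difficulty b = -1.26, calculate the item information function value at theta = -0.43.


P = 1/(1+exp(-(-0.43--1.26))) = 0.6964
I = P*(1-P) = 0.6964 * 0.3036
I = 0.2114

0.2114


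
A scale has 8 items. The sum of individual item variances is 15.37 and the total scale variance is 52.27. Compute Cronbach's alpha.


alpha = (k/(k-1)) * (1 - sum(si^2)/s_total^2)
= (8/7) * (1 - 15.37/52.27)
alpha = 0.8068

0.8068


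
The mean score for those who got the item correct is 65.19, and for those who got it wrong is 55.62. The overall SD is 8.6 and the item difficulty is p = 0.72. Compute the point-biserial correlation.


q = 1 - p = 0.28
rpb = ((M1 - M0) / SD) * sqrt(p * q)
rpb = ((65.19 - 55.62) / 8.6) * sqrt(0.72 * 0.28)
rpb = 0.4996

0.4996


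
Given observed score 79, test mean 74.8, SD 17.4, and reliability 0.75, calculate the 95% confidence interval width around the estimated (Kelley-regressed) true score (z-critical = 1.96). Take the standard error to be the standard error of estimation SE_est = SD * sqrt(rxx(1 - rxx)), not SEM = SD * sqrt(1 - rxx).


True score estimate = 0.75*79 + 0.25*74.8 = 77.95
SE_est = SD * sqrt(rxx * (1 - rxx)) = 17.4 * sqrt(0.75 * 0.25) = 17.4 * sqrt(0.1875) = 7.534421
CI = T_est +/- z * SE_est, so width = 2 * z * SE_est = 2 * 1.96 * 7.534421
Width = 29.5349

29.5349


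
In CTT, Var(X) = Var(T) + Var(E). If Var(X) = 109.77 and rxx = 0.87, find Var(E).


var_true = rxx * var_obs = 0.87 * 109.77 = 95.4999
var_error = var_obs - var_true
var_error = 109.77 - 95.4999
var_error = 14.2701

14.2701


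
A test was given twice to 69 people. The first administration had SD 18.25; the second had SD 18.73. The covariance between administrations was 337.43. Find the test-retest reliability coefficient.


r = cov(X,Y) / (SD_X * SD_Y)
r = 337.43 / (18.25 * 18.73)
r = 337.43 / 341.8225
r = 0.9871

0.9871


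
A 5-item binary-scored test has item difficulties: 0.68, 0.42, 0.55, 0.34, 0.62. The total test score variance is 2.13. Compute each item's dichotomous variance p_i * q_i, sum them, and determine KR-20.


For each item, compute p_i * q_i:
  Item 1: 0.68 * 0.32 = 0.2176
  Item 2: 0.42 * 0.58 = 0.2436
  Item 3: 0.55 * 0.45 = 0.2475
  Item 4: 0.34 * 0.66 = 0.2244
  Item 5: 0.62 * 0.38 = 0.2356
Sum(p_i * q_i) = 0.2176 + 0.2436 + 0.2475 + 0.2244 + 0.2356 = 1.1687
KR-20 = (k/(k-1)) * (1 - Sum(p_i*q_i) / Var_total)
= (5/4) * (1 - 1.1687/2.13)
= 1.25 * 0.4513
KR-20 = 0.5641

0.5641


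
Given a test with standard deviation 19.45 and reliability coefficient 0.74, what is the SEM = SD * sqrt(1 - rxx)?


SEM = SD * sqrt(1 - rxx)
SEM = 19.45 * sqrt(1 - 0.74)
SEM = 19.45 * sqrt(0.26) = 19.45 * 0.509902
SEM = 9.9176

9.9176


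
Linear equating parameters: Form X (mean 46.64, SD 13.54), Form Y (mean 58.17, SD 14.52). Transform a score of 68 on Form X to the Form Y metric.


slope = SD_Y / SD_X = 14.52 / 13.54 ~ 1.0724
intercept = mean_Y - slope * mean_X = 58.17 - (14.52 / 13.54) * 46.64 ~ 8.1543
Y = slope * X + intercept. To avoid rounding drift from the rounded slope/intercept, evaluate the equivalent form Y = mean_Y + SD_Y * (X - mean_X) / SD_X at full precision:
Y = 58.17 + 14.52 * (68 - 46.64) / 13.54
Y = 58.17 + 14.52 * 21.36 / 13.54
Y = 58.17 + 310.1472 / 13.54
Y = 58.17 + 22.906
Y = 81.076

81.076


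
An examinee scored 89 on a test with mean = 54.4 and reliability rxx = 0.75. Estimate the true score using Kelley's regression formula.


T_est = rxx * X + (1 - rxx) * mean
T_est = 0.75 * 89 + 0.25 * 54.4
T_est = 66.75 + 13.6
T_est = 80.35

80.35


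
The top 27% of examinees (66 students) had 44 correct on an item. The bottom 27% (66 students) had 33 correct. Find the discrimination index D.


p_upper = 44/66 = 0.6667
p_lower = 33/66 = 0.5
D = 0.6667 - 0.5 = 0.1667

0.1667


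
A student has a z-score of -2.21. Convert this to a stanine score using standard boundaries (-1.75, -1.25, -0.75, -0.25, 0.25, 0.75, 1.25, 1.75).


Stanine boundaries: [-1.75, -1.25, -0.75, -0.25, 0.25, 0.75, 1.25, 1.75]
z = -2.21
Check each boundary:
  z < -1.75
  z < -1.25
  z < -0.75
  z < -0.25
  z < 0.25
  z < 0.75
  z < 1.25
  z < 1.75
Highest qualifying boundary gives stanine = 1

1


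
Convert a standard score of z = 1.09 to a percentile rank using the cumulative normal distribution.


CDF(z) = 0.5 * (1 + erf(z/sqrt(2)))
erf(0.7707) = 0.7243
CDF = 0.8621
Percentile rank = 0.8621 * 100 = 86.21

86.21


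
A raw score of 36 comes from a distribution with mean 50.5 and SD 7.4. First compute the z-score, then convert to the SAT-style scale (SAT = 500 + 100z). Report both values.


z = (X - mean) / SD = (36 - 50.5) / 7.4
z = -14.5 / 7.4
z = -1.9595
SAT-scale = SAT = 500 + 100z
Carry z at full precision (z = -14.5 / 7.4) into the conversion:
SAT-scale = 500 + 100 * (-14.5 / 7.4) = 500 + -1450 / 7.4
SAT-scale = 500 + -195.9459
SAT-scale = 304.0541

304.0541


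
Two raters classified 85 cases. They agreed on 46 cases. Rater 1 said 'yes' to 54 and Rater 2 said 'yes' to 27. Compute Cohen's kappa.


P_o = 46/85 = 0.541176
P_e = (54*27 + 31*58) / 7225 = 0.450657
kappa = (P_o - P_e) / (1 - P_e)
kappa = (0.541176 - 0.450657) / (1 - 0.450657)
kappa = 0.1648

0.1648


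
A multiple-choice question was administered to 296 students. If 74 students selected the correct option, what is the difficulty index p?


Item difficulty p = number correct / total examinees
p = 74 / 296
p = 0.25

0.25


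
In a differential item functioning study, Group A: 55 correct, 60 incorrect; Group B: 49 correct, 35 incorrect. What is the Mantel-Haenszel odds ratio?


Odds_A = 55/60 = 0.9167
Odds_B = 49/35 = 1.4
OR = Odds_A / Odds_B = 0.9167 / 1.4
Exactly, OR = (55 * 35) / (60 * 49) = 1925 / 2940
OR = 0.6548

0.6548


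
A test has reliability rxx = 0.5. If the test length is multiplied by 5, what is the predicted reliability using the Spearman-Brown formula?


r_new = (n * rxx) / (1 + (n-1) * rxx)
r_new = (5 * 0.5) / (1 + 4 * 0.5)
r_new = 2.5 / 3.0
r_new = 0.8333

0.8333


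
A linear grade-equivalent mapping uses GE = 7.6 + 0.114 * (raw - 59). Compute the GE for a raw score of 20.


raw - median = 20 - 59 = -39
slope * diff = 0.114 * -39 = -4.446
GE = 7.6 + -4.446
GE = 3.154

3.154


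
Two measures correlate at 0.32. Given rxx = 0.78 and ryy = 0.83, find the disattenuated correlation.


r_corrected = rxy / sqrt(rxx * ryy)
= 0.32 / sqrt(0.78 * 0.83)
= 0.32 / sqrt(0.6474)
= 0.32 / 0.804612
r_corrected = 0.3977

0.3977


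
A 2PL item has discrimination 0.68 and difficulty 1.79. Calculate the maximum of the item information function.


For 2PL, max info at theta = b = 1.79
I_max = a^2 / 4 = 0.68^2 / 4
= 0.4624 / 4
I_max = 0.1156

0.1156


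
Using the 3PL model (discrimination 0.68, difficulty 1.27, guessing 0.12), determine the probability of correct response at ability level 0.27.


logit = 0.68*(0.27 - 1.27) = -0.68
P* = 1/(1 + exp(--0.68)) = 0.3363
P = 0.12 + (1 - 0.12) * 0.3363
P = 0.4159

0.4159


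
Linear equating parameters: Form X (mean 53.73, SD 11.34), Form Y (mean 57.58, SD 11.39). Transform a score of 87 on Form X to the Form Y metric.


slope = SD_Y / SD_X = 11.39 / 11.34 ~ 1.0044
intercept = mean_Y - slope * mean_X = 57.58 - (11.39 / 11.34) * 53.73 ~ 3.6131
Y = slope * X + intercept. To avoid rounding drift from the rounded slope/intercept, evaluate the equivalent form Y = mean_Y + SD_Y * (X - mean_X) / SD_X at full precision:
Y = 57.58 + 11.39 * (87 - 53.73) / 11.34
Y = 57.58 + 11.39 * 33.27 / 11.34
Y = 57.58 + 378.9453 / 11.34
Y = 57.58 + 33.4167
Y = 90.9967

90.9967


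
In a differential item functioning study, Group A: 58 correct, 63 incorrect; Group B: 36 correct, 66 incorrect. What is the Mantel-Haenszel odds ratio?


Odds_A = 58/63 = 0.9206
Odds_B = 36/66 = 0.5455
OR = Odds_A / Odds_B = 0.9206 / 0.5455
Exactly, OR = (58 * 66) / (63 * 36) = 3828 / 2268
OR = 1.6878

1.6878


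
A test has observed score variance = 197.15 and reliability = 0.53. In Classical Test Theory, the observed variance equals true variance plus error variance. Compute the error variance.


var_true = rxx * var_obs = 0.53 * 197.15 = 104.4895
var_error = var_obs - var_true
var_error = 197.15 - 104.4895
var_error = 92.6605

92.6605


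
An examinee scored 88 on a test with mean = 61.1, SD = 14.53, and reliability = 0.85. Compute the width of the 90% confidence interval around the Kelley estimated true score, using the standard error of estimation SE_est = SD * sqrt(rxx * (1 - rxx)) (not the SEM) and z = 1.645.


True score estimate = 0.85*88 + 0.15*61.1 = 83.965
SE_est = SD * sqrt(rxx * (1 - rxx)) = 14.53 * sqrt(0.85 * 0.15) = 14.53 * sqrt(0.1275) = 5.188248
CI = T_est +/- z * SE_est, so width = 2 * z * SE_est = 2 * 1.645 * 5.188248
Width = 17.0693

17.0693


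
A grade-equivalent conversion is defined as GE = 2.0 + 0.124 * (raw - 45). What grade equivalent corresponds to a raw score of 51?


raw - median = 51 - 45 = 6
slope * diff = 0.124 * 6 = 0.744
GE = 2.0 + 0.744
GE = 2.744

2.744


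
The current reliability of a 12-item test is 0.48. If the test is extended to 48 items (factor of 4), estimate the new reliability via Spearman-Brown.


r_new = (n * rxx) / (1 + (n-1) * rxx)
r_new = (4 * 0.48) / (1 + 3 * 0.48)
r_new = 1.92 / 2.44
r_new = 0.7869

0.7869


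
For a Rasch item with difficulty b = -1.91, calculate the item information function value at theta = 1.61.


P = 1/(1+exp(-(1.61--1.91))) = 0.9713
I = P*(1-P) = 0.9713 * 0.0287
I = 0.0279

0.0279


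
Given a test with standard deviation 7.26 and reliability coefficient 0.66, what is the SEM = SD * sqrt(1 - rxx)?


SEM = SD * sqrt(1 - rxx)
SEM = 7.26 * sqrt(1 - 0.66)
SEM = 7.26 * sqrt(0.34) = 7.26 * 0.583095
SEM = 4.2333

4.2333


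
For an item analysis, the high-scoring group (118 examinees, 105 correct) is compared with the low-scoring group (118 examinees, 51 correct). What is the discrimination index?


p_upper = 105/118 = 0.8898
p_lower = 51/118 = 0.4322
D = 0.8898 - 0.4322 = 0.4576

0.4576


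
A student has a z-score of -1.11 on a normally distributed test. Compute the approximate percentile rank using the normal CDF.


CDF(z) = 0.5 * (1 + erf(z/sqrt(2)))
erf(-0.7849) = -0.733
CDF = 0.1335
Percentile rank = 0.1335 * 100 = 13.35

13.35


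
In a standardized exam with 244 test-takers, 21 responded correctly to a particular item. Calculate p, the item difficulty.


Item difficulty p = number correct / total examinees
p = 21 / 244
p = 0.0861

0.0861


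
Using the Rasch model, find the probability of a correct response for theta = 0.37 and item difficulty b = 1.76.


theta - b = 0.37 - 1.76 = -1.39
exp(-(theta - b)) = exp(1.39) = 4.0149
P = 1 / (1 + 4.0149)
P = 0.1994

0.1994


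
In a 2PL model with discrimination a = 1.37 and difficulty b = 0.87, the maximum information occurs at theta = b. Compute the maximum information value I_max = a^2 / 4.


For 2PL, max info at theta = b = 0.87
I_max = a^2 / 4 = 1.37^2 / 4
= 1.8769 / 4
I_max = 0.4692

0.4692


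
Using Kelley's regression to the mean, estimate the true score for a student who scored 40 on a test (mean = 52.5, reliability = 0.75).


T_est = rxx * X + (1 - rxx) * mean
T_est = 0.75 * 40 + 0.25 * 52.5
T_est = 30.0 + 13.125
T_est = 43.125

43.125


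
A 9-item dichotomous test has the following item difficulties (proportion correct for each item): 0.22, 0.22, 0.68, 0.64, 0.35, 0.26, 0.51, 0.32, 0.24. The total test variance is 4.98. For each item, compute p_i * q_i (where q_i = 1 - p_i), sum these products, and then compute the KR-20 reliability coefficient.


For each item, compute p_i * q_i:
  Item 1: 0.22 * 0.78 = 0.1716
  Item 2: 0.22 * 0.78 = 0.1716
  Item 3: 0.68 * 0.32 = 0.2176
  Item 4: 0.64 * 0.36 = 0.2304
  Item 5: 0.35 * 0.65 = 0.2275
  Item 6: 0.26 * 0.74 = 0.1924
  Item 7: 0.51 * 0.49 = 0.2499
  Item 8: 0.32 * 0.68 = 0.2176
  Item 9: 0.24 * 0.76 = 0.1824
Sum(p_i * q_i) = 0.1716 + 0.1716 + 0.2176 + 0.2304 + 0.2275 + 0.1924 + 0.2499 + 0.2176 + 0.1824 = 1.861
KR-20 = (k/(k-1)) * (1 - Sum(p_i*q_i) / Var_total)
= (9/8) * (1 - 1.861/4.98)
= 1.125 * 0.6263
KR-20 = 0.7046

0.7046


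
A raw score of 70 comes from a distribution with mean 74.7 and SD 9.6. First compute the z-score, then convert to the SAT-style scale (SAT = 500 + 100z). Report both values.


z = (X - mean) / SD = (70 - 74.7) / 9.6
z = -4.7 / 9.6
z = -0.4896
SAT-scale = SAT = 500 + 100z
Carry z at full precision (z = -4.7 / 9.6) into the conversion:
SAT-scale = 500 + 100 * (-4.7 / 9.6) = 500 + -470 / 9.6
SAT-scale = 500 + -48.9583
SAT-scale = 451.0417

451.0417


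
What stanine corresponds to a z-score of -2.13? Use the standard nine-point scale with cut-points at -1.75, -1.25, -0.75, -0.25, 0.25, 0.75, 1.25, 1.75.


Stanine boundaries: [-1.75, -1.25, -0.75, -0.25, 0.25, 0.75, 1.25, 1.75]
z = -2.13
Check each boundary:
  z < -1.75
  z < -1.25
  z < -0.75
  z < -0.25
  z < 0.25
  z < 0.75
  z < 1.25
  z < 1.75
Highest qualifying boundary gives stanine = 1

1


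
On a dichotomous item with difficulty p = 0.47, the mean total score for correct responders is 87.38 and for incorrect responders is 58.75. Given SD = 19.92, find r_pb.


q = 1 - p = 0.53
rpb = ((M1 - M0) / SD) * sqrt(p * q)
rpb = ((87.38 - 58.75) / 19.92) * sqrt(0.47 * 0.53)
rpb = 0.7173

0.7173


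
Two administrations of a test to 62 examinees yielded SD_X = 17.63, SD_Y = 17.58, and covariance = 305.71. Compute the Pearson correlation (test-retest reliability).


r = cov(X,Y) / (SD_X * SD_Y)
r = 305.71 / (17.63 * 17.58)
r = 305.71 / 309.9354
r = 0.9864

0.9864


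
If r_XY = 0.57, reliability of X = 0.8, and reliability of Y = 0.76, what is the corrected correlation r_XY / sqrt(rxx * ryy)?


r_corrected = rxy / sqrt(rxx * ryy)
= 0.57 / sqrt(0.8 * 0.76)
= 0.57 / sqrt(0.608)
= 0.57 / 0.779744
r_corrected = 0.731

0.731


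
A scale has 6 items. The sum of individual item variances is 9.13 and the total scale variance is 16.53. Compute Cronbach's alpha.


alpha = (k/(k-1)) * (1 - sum(si^2)/s_total^2)
= (6/5) * (1 - 9.13/16.53)
alpha = 0.5372

0.5372


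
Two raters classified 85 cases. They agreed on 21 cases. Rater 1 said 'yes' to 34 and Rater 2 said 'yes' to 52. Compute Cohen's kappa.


P_o = 21/85 = 0.247059
P_e = (34*52 + 51*33) / 7225 = 0.477647
kappa = (P_o - P_e) / (1 - P_e)
kappa = (0.247059 - 0.477647) / (1 - 0.477647)
kappa = -0.4414

-0.4414


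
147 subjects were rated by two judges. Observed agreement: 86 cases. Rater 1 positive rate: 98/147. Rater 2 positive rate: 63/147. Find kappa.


P_o = 86/147 = 0.585034
P_e = (98*63 + 49*84) / 21609 = 0.47619
kappa = (P_o - P_e) / (1 - P_e)
kappa = (0.585034 - 0.47619) / (1 - 0.47619)
kappa = 0.2078

0.2078


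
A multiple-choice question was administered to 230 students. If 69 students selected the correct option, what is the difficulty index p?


Item difficulty p = number correct / total examinees
p = 69 / 230
p = 0.3

0.3


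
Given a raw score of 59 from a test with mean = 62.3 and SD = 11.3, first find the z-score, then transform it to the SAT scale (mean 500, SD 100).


z = (X - mean) / SD = (59 - 62.3) / 11.3
z = -3.3 / 11.3
z = -0.292
SAT-scale = SAT = 500 + 100z
Carry z at full precision (z = -3.3 / 11.3) into the conversion:
SAT-scale = 500 + 100 * (-3.3 / 11.3) = 500 + -330 / 11.3
SAT-scale = 500 + -29.2035
SAT-scale = 470.7965

470.7965


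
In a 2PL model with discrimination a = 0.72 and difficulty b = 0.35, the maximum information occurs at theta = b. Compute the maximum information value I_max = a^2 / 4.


For 2PL, max info at theta = b = 0.35
I_max = a^2 / 4 = 0.72^2 / 4
= 0.5184 / 4
I_max = 0.1296

0.1296


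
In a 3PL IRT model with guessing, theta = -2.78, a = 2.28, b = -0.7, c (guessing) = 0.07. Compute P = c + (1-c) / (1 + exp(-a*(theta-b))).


logit = 2.28*(-2.78 - -0.7) = -4.7424
P* = 1/(1 + exp(--4.7424)) = 0.0086
P = 0.07 + (1 - 0.07) * 0.0086
P = 0.078

0.078


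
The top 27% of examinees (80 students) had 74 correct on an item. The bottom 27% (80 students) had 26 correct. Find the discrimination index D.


p_upper = 74/80 = 0.925
p_lower = 26/80 = 0.325
D = 0.925 - 0.325 = 0.6

0.6


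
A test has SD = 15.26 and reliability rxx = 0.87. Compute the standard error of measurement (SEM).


SEM = SD * sqrt(1 - rxx)
SEM = 15.26 * sqrt(1 - 0.87)
SEM = 15.26 * sqrt(0.13) = 15.26 * 0.360555
SEM = 5.5021

5.5021


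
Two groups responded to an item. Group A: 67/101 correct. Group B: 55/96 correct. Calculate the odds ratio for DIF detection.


Odds_A = 67/34 = 1.9706
Odds_B = 55/41 = 1.3415
OR = Odds_A / Odds_B = 1.9706 / 1.3415
Exactly, OR = (67 * 41) / (34 * 55) = 2747 / 1870
OR = 1.469

1.469


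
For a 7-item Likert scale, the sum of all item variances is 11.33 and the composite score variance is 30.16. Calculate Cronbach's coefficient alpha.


alpha = (k/(k-1)) * (1 - sum(si^2)/s_total^2)
= (7/6) * (1 - 11.33/30.16)
alpha = 0.7284

0.7284


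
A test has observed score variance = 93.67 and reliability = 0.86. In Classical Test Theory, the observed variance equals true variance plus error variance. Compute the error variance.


var_true = rxx * var_obs = 0.86 * 93.67 = 80.5562
var_error = var_obs - var_true
var_error = 93.67 - 80.5562
var_error = 13.1138

13.1138


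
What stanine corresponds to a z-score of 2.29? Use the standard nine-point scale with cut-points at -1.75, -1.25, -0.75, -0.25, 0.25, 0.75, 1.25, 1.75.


Stanine boundaries: [-1.75, -1.25, -0.75, -0.25, 0.25, 0.75, 1.25, 1.75]
z = 2.29
Check each boundary:
  z >= -1.75 -> could be stanine 2
  z >= -1.25 -> could be stanine 3
  z >= -0.75 -> could be stanine 4
  z >= -0.25 -> could be stanine 5
  z >= 0.25 -> could be stanine 6
  z >= 0.75 -> could be stanine 7
  z >= 1.25 -> could be stanine 8
  z >= 1.75 -> could be stanine 9
Highest qualifying boundary gives stanine = 9

9


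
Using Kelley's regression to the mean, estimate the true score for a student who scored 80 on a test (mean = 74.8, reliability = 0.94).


T_est = rxx * X + (1 - rxx) * mean
T_est = 0.94 * 80 + 0.06 * 74.8
T_est = 75.2 + 4.488
T_est = 79.688

79.688


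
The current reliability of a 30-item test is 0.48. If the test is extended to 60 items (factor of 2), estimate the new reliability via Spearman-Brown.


r_new = (n * rxx) / (1 + (n-1) * rxx)
r_new = (2 * 0.48) / (1 + 1 * 0.48)
r_new = 0.96 / 1.48
r_new = 0.6486

0.6486


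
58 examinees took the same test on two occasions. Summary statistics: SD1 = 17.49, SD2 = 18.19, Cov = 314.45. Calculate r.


r = cov(X,Y) / (SD_X * SD_Y)
r = 314.45 / (17.49 * 18.19)
r = 314.45 / 318.1431
r = 0.9884

0.9884


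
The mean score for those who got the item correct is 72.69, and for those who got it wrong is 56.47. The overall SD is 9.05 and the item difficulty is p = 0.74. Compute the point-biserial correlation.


q = 1 - p = 0.26
rpb = ((M1 - M0) / SD) * sqrt(p * q)
rpb = ((72.69 - 56.47) / 9.05) * sqrt(0.74 * 0.26)
rpb = 0.7861

0.7861


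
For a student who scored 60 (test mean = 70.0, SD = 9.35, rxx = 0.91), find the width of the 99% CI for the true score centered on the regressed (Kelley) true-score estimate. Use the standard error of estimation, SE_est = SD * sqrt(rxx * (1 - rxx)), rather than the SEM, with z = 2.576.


True score estimate = 0.91*60 + 0.09*70.0 = 60.9
SE_est = SD * sqrt(rxx * (1 - rxx)) = 9.35 * sqrt(0.91 * 0.09) = 9.35 * sqrt(0.0819) = 2.675799
CI = T_est +/- z * SE_est, so width = 2 * z * SE_est = 2 * 2.576 * 2.675799
Width = 13.7857

13.7857


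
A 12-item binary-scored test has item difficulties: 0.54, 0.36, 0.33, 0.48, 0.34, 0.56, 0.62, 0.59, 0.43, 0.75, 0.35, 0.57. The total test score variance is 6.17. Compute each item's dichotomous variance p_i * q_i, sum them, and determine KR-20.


For each item, compute p_i * q_i:
  Item 1: 0.54 * 0.46 = 0.2484
  Item 2: 0.36 * 0.64 = 0.2304
  Item 3: 0.33 * 0.67 = 0.2211
  Item 4: 0.48 * 0.52 = 0.2496
  Item 5: 0.34 * 0.66 = 0.2244
  Item 6: 0.56 * 0.44 = 0.2464
  Item 7: 0.62 * 0.38 = 0.2356
  Item 8: 0.59 * 0.41 = 0.2419
  Item 9: 0.43 * 0.57 = 0.2451
  Item 10: 0.75 * 0.25 = 0.1875
  Item 11: 0.35 * 0.65 = 0.2275
  Item 12: 0.57 * 0.43 = 0.2451
Sum(p_i * q_i) = 0.2484 + 0.2304 + 0.2211 + 0.2496 + 0.2244 + 0.2464 + 0.2356 + 0.2419 + 0.2451 + 0.1875 + 0.2275 + 0.2451 = 2.803
KR-20 = (k/(k-1)) * (1 - Sum(p_i*q_i) / Var_total)
= (12/11) * (1 - 2.803/6.17)
= 1.0909 * 0.5457
KR-20 = 0.5953

0.5953


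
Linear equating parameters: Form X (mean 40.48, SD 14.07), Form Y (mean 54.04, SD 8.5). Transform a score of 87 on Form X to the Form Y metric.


slope = SD_Y / SD_X = 8.5 / 14.07 ~ 0.6041
intercept = mean_Y - slope * mean_X = 54.04 - (8.5 / 14.07) * 40.48 ~ 29.5851
Y = slope * X + intercept. To avoid rounding drift from the rounded slope/intercept, evaluate the equivalent form Y = mean_Y + SD_Y * (X - mean_X) / SD_X at full precision:
Y = 54.04 + 8.5 * (87 - 40.48) / 14.07
Y = 54.04 + 8.5 * 46.52 / 14.07
Y = 54.04 + 395.42 / 14.07
Y = 54.04 + 28.1038
Y = 82.1438

82.1438


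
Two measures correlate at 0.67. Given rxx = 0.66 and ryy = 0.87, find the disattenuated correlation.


r_corrected = rxy / sqrt(rxx * ryy)
= 0.67 / sqrt(0.66 * 0.87)
= 0.67 / sqrt(0.5742)
= 0.67 / 0.75776
r_corrected = 0.8842

0.8842


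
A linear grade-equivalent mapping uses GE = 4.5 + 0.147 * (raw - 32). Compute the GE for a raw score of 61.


raw - median = 61 - 32 = 29
slope * diff = 0.147 * 29 = 4.263
GE = 4.5 + 4.263
GE = 8.763

8.763


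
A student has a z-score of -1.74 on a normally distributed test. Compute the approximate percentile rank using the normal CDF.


CDF(z) = 0.5 * (1 + erf(z/sqrt(2)))
erf(-1.2304) = -0.9181
CDF = 0.0409
Percentile rank = 0.0409 * 100 = 4.09

4.09


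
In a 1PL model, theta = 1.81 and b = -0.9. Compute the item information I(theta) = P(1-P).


P = 1/(1+exp(-(1.81--0.9))) = 0.9376
I = P*(1-P) = 0.9376 * 0.0624
I = 0.0585

0.0585


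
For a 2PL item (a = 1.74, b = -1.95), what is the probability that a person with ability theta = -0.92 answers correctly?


a*(theta - b) = 1.74 * (-0.92 - -1.95) = 1.7922
exp(-1.7922) = 0.1666
P = 1 / (1 + 0.1666)
P = 0.8572

0.8572


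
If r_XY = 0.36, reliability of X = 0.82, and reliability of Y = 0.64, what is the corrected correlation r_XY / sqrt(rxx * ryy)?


r_corrected = rxy / sqrt(rxx * ryy)
= 0.36 / sqrt(0.82 * 0.64)
= 0.36 / sqrt(0.5248)
= 0.36 / 0.724431
r_corrected = 0.4969

0.4969


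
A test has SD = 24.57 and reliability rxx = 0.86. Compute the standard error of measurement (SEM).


SEM = SD * sqrt(1 - rxx)
SEM = 24.57 * sqrt(1 - 0.86)
SEM = 24.57 * sqrt(0.14) = 24.57 * 0.374166
SEM = 9.1933

9.1933


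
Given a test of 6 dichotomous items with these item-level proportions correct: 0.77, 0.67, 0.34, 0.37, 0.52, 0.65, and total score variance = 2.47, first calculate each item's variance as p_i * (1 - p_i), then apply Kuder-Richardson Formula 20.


For each item, compute p_i * q_i:
  Item 1: 0.77 * 0.23 = 0.1771
  Item 2: 0.67 * 0.33 = 0.2211
  Item 3: 0.34 * 0.66 = 0.2244
  Item 4: 0.37 * 0.63 = 0.2331
  Item 5: 0.52 * 0.48 = 0.2496
  Item 6: 0.65 * 0.35 = 0.2275
Sum(p_i * q_i) = 0.1771 + 0.2211 + 0.2244 + 0.2331 + 0.2496 + 0.2275 = 1.3328
KR-20 = (k/(k-1)) * (1 - Sum(p_i*q_i) / Var_total)
= (6/5) * (1 - 1.3328/2.47)
= 1.2 * 0.4604
KR-20 = 0.5525

0.5525


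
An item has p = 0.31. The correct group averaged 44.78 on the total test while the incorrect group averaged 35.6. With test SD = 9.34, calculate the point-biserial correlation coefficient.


q = 1 - p = 0.69
rpb = ((M1 - M0) / SD) * sqrt(p * q)
rpb = ((44.78 - 35.6) / 9.34) * sqrt(0.31 * 0.69)
rpb = 0.4546

0.4546


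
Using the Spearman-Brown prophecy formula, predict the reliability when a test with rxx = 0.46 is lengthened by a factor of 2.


r_new = (n * rxx) / (1 + (n-1) * rxx)
r_new = (2 * 0.46) / (1 + 1 * 0.46)
r_new = 0.92 / 1.46
r_new = 0.6301

0.6301


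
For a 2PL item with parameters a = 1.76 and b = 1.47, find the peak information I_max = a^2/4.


For 2PL, max info at theta = b = 1.47
I_max = a^2 / 4 = 1.76^2 / 4
= 3.0976 / 4
I_max = 0.7744

0.7744


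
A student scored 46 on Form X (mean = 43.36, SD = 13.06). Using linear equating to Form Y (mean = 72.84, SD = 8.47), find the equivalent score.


slope = SD_Y / SD_X = 8.47 / 13.06 ~ 0.6485
intercept = mean_Y - slope * mean_X = 72.84 - (8.47 / 13.06) * 43.36 ~ 44.7191
Y = slope * X + intercept. To avoid rounding drift from the rounded slope/intercept, evaluate the equivalent form Y = mean_Y + SD_Y * (X - mean_X) / SD_X at full precision:
Y = 72.84 + 8.47 * (46 - 43.36) / 13.06
Y = 72.84 + 8.47 * 2.64 / 13.06
Y = 72.84 + 22.3608 / 13.06
Y = 72.84 + 1.7122
Y = 74.5522

74.5522


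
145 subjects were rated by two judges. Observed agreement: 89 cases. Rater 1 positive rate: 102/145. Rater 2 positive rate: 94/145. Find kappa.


P_o = 89/145 = 0.613793
P_e = (102*94 + 43*51) / 21025 = 0.560333
kappa = (P_o - P_e) / (1 - P_e)
kappa = (0.613793 - 0.560333) / (1 - 0.560333)
kappa = 0.1216

0.1216


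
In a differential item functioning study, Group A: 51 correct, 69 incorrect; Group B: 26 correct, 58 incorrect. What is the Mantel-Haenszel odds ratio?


Odds_A = 51/69 = 0.7391
Odds_B = 26/58 = 0.4483
OR = Odds_A / Odds_B = 0.7391 / 0.4483
Exactly, OR = (51 * 58) / (69 * 26) = 2958 / 1794
OR = 1.6488

1.6488


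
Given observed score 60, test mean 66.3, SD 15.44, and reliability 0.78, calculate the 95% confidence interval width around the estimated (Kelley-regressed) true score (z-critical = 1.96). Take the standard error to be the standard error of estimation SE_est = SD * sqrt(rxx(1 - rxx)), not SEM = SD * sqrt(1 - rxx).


True score estimate = 0.78*60 + 0.22*66.3 = 61.386
SE_est = SD * sqrt(rxx * (1 - rxx)) = 15.44 * sqrt(0.78 * 0.22) = 15.44 * sqrt(0.1716) = 6.395963
CI = T_est +/- z * SE_est, so width = 2 * z * SE_est = 2 * 1.96 * 6.395963
Width = 25.0722

25.0722


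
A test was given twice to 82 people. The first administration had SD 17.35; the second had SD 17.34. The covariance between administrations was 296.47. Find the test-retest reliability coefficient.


r = cov(X,Y) / (SD_X * SD_Y)
r = 296.47 / (17.35 * 17.34)
r = 296.47 / 300.849
r = 0.9854

0.9854


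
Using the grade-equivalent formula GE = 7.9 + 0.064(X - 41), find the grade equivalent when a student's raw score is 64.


raw - median = 64 - 41 = 23
slope * diff = 0.064 * 23 = 1.472
GE = 7.9 + 1.472
GE = 9.372

9.372


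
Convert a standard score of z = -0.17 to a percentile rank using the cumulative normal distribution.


CDF(z) = 0.5 * (1 + erf(z/sqrt(2)))
erf(-0.1202) = -0.135
CDF = 0.4325
Percentile rank = 0.4325 * 100 = 43.25

43.25


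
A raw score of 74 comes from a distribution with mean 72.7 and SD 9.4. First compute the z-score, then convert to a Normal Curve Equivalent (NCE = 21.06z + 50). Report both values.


z = (X - mean) / SD = (74 - 72.7) / 9.4
z = 1.3 / 9.4
z = 0.1383
NCE = NCE = 21.06z + 50
Carry z at full precision (z = 1.3 / 9.4) into the conversion:
NCE = 21.06 * (1.3 / 9.4) + 50 = 27.378 / 9.4 + 50
NCE = 2.9126 + 50
NCE = 52.9126

52.9126


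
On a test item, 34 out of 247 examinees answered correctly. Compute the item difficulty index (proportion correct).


Item difficulty p = number correct / total examinees
p = 34 / 247
p = 0.1377

0.1377


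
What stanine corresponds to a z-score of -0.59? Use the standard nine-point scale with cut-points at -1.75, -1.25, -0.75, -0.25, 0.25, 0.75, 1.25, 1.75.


Stanine boundaries: [-1.75, -1.25, -0.75, -0.25, 0.25, 0.75, 1.25, 1.75]
z = -0.59
Check each boundary:
  z >= -1.75 -> could be stanine 2
  z >= -1.25 -> could be stanine 3
  z >= -0.75 -> could be stanine 4
  z < -0.25
  z < 0.25
  z < 0.75
  z < 1.25
  z < 1.75
Highest qualifying boundary gives stanine = 4

4


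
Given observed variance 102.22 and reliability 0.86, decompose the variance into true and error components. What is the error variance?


var_true = rxx * var_obs = 0.86 * 102.22 = 87.9092
var_error = var_obs - var_true
var_error = 102.22 - 87.9092
var_error = 14.3108

14.3108


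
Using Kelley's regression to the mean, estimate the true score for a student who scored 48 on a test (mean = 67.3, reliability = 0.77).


T_est = rxx * X + (1 - rxx) * mean
T_est = 0.77 * 48 + 0.23 * 67.3
T_est = 36.96 + 15.479
T_est = 52.439

52.439


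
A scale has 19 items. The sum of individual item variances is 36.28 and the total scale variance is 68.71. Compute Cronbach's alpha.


alpha = (k/(k-1)) * (1 - sum(si^2)/s_total^2)
= (19/18) * (1 - 36.28/68.71)
alpha = 0.4982

0.4982


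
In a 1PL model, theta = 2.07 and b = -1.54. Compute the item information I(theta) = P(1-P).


P = 1/(1+exp(-(2.07--1.54))) = 0.9737
I = P*(1-P) = 0.9737 * 0.0263
I = 0.0256

0.0256


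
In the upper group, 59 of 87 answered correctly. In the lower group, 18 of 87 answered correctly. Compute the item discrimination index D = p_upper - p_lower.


p_upper = 59/87 = 0.6782
p_lower = 18/87 = 0.2069
D = 0.6782 - 0.2069 = 0.4713

0.4713


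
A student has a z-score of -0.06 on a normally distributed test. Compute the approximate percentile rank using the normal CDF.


CDF(z) = 0.5 * (1 + erf(z/sqrt(2)))
erf(-0.0424) = -0.0478
CDF = 0.4761
Percentile rank = 0.4761 * 100 = 47.61

47.61


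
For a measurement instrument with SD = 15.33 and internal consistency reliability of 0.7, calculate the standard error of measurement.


SEM = SD * sqrt(1 - rxx)
SEM = 15.33 * sqrt(1 - 0.7)
SEM = 15.33 * sqrt(0.3) = 15.33 * 0.547723
SEM = 8.3966

8.3966


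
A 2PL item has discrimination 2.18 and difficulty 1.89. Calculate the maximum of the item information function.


For 2PL, max info at theta = b = 1.89
I_max = a^2 / 4 = 2.18^2 / 4
= 4.7524 / 4
I_max = 1.1881

1.1881


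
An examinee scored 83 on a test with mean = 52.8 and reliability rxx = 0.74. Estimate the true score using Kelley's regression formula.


T_est = rxx * X + (1 - rxx) * mean
T_est = 0.74 * 83 + 0.26 * 52.8
T_est = 61.42 + 13.728
T_est = 75.148

75.148


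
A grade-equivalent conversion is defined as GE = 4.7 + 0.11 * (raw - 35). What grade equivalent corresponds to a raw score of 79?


raw - median = 79 - 35 = 44
slope * diff = 0.11 * 44 = 4.84
GE = 4.7 + 4.84
GE = 9.54

9.54


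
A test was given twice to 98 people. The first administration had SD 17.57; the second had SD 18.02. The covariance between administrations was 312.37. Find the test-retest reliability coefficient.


r = cov(X,Y) / (SD_X * SD_Y)
r = 312.37 / (17.57 * 18.02)
r = 312.37 / 316.6114
r = 0.9866

0.9866


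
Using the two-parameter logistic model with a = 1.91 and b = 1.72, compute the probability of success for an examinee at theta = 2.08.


a*(theta - b) = 1.91 * (2.08 - 1.72) = 0.6876
exp(-0.6876) = 0.5028
P = 1 / (1 + 0.5028)
P = 0.6654

0.6654


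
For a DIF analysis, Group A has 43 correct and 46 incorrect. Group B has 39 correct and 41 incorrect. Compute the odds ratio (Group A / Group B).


Odds_A = 43/46 = 0.9348
Odds_B = 39/41 = 0.9512
OR = Odds_A / Odds_B = 0.9348 / 0.9512
Exactly, OR = (43 * 41) / (46 * 39) = 1763 / 1794
OR = 0.9827

0.9827


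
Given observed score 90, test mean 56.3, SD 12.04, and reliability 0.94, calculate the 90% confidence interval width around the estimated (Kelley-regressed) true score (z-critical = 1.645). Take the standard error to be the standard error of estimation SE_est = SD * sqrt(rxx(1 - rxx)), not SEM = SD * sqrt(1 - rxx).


True score estimate = 0.94*90 + 0.06*56.3 = 87.978
SE_est = SD * sqrt(rxx * (1 - rxx)) = 12.04 * sqrt(0.94 * 0.06) = 12.04 * sqrt(0.0564) = 2.859342
CI = T_est +/- z * SE_est, so width = 2 * z * SE_est = 2 * 1.645 * 2.859342
Width = 9.4072

9.4072


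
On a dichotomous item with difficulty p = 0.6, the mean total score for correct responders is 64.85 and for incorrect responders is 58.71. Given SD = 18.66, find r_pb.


q = 1 - p = 0.4
rpb = ((M1 - M0) / SD) * sqrt(p * q)
rpb = ((64.85 - 58.71) / 18.66) * sqrt(0.6 * 0.4)
rpb = 0.1612

0.1612
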